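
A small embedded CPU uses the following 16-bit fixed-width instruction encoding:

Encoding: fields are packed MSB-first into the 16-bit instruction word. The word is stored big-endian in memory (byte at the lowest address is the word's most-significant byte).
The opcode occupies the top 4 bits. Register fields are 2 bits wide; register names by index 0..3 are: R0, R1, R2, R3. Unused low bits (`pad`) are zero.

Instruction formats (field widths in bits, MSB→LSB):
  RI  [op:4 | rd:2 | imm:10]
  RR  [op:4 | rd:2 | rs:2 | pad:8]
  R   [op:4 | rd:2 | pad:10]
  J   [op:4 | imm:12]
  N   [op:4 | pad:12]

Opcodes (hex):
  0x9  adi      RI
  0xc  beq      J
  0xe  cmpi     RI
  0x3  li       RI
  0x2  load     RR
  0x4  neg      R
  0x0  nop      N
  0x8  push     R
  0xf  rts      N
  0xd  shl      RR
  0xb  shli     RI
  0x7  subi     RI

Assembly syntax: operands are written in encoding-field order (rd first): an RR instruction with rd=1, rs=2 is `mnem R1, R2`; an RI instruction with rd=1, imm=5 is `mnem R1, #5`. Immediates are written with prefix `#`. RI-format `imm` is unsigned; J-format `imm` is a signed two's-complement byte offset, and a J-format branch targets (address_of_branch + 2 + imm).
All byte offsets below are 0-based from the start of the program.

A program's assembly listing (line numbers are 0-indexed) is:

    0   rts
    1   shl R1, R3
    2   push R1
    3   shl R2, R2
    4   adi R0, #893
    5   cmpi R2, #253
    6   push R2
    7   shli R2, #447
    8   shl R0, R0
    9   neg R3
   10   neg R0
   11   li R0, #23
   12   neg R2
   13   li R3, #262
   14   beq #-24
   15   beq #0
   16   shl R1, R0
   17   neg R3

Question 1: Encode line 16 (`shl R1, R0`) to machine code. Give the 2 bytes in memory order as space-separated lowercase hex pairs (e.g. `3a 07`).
L16: shl op=0xd:4|rd=1:2|rs=0:2|pad=0:8 ⇒ 0xd400 ⇒ big d4 00

d4 00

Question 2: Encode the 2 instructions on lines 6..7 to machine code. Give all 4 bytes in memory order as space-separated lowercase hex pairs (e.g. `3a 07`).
88 00 b9 bf

L6: push op=0x8:4|rd=2:2|pad=0:10 ⇒ 0x8800 ⇒ big 88 00
L7: shli op=0xb:4|rd=2:2|imm=447:10 ⇒ 0xb9bf ⇒ big b9 bf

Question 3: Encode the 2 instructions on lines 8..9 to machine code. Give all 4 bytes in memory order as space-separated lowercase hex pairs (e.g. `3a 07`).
d0 00 4c 00

8. shl fields op=0xd:4|rd=0:2|rs=0:2|pad=0:8 → word d000h → d0 00
9. neg fields op=0x4:4|rd=3:2|pad=0:10 → word 4c00h → 4c 00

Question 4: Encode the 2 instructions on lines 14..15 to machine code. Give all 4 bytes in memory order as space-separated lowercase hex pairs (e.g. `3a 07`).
cf e8 c0 00

line 14 (beq): pack op=0xc:4|imm=-24:12 = 0xcfe8; big→ cf e8
line 15 (beq): pack op=0xc:4|imm=0:12 = 0xc000; big→ c0 00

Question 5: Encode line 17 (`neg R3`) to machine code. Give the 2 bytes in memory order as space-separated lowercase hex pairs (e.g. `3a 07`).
4c 00

17. neg fields op=0x4:4|rd=3:2|pad=0:10 → word 4c00h → 4c 00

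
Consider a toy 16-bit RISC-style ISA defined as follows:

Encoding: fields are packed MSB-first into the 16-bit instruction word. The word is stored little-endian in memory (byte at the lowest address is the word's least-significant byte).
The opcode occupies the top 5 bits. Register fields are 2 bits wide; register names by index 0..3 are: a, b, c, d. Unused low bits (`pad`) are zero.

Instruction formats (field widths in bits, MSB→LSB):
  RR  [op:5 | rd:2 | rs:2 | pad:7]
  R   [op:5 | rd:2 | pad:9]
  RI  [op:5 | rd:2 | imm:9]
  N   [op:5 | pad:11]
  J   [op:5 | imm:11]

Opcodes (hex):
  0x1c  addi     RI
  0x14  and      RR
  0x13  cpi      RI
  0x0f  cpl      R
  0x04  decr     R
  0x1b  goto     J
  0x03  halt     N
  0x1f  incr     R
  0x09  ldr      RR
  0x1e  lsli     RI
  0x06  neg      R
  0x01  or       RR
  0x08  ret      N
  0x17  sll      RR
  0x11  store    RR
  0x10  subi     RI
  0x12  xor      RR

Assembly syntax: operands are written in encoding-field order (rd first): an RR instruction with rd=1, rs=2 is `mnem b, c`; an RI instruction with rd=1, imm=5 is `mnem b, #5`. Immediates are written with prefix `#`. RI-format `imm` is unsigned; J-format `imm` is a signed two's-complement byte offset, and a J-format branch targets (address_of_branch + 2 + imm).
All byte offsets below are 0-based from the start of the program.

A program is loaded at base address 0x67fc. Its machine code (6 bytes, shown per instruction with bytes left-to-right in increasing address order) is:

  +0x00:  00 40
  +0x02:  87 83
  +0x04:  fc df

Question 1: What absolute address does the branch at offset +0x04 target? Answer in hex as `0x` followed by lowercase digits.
@+04  little-endian(fc df) = 0xdffc
  top 5b → 0x1b → goto [J]
  imm@[10:0]=0x7fc (s11→-4) ⇒ #-4
  target = base 0x67fc + off 0x04 + 2 + imm -4 = 0x67fe

0x67fe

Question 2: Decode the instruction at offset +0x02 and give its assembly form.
@+02  little-endian(87 83) = 0x8387
  opcode bits[15:11]=0x10: subi/RI
  rd: (w>>9)&0x3=0x1 → b
  imm: (w>>0)&0x1ff=0x187 → #391

subi b, #391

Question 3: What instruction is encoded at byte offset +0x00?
ret

[00] 00 40 → 0x4000
  op=0x4000>>11=0x8 ⇒ ret (N)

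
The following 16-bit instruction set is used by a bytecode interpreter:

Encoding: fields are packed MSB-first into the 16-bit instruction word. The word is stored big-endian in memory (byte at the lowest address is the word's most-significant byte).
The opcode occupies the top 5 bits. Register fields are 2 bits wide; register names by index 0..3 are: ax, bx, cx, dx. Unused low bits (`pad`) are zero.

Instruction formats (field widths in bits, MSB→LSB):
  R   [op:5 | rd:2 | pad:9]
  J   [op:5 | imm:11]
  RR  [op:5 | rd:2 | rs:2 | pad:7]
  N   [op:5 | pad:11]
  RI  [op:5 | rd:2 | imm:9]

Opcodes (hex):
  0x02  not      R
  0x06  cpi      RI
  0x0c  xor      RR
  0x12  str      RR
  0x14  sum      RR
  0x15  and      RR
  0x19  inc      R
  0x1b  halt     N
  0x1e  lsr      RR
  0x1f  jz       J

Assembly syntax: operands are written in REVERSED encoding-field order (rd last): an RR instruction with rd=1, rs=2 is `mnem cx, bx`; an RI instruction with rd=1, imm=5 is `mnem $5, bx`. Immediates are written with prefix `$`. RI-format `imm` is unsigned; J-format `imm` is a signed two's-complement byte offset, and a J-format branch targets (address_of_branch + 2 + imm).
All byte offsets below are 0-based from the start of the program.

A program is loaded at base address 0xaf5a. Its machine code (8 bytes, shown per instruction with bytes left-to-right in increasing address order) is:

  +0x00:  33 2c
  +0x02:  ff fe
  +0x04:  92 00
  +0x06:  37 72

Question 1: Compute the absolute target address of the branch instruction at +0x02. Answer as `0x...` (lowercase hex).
+0x02: ff fe ⇒ word 0xfffe (big)
  opcode bits[15:11]=0x1f: jz/J
  [10:0] imm=2046 (s11→-2) = $-2
  target = base 0xaf5a + off 0x02 + 2 + imm -2 = 0xaf5c

0xaf5c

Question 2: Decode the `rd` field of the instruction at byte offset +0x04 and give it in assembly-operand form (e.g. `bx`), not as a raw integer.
off 0x04: read 92 00 as big → 0x9200
  op=0x9200>>11=0x12 ⇒ str (RR)
  rd: (w>>9)&0x3=0x1 → bx
  rs: (w>>7)&0x3=0x0 → ax

bx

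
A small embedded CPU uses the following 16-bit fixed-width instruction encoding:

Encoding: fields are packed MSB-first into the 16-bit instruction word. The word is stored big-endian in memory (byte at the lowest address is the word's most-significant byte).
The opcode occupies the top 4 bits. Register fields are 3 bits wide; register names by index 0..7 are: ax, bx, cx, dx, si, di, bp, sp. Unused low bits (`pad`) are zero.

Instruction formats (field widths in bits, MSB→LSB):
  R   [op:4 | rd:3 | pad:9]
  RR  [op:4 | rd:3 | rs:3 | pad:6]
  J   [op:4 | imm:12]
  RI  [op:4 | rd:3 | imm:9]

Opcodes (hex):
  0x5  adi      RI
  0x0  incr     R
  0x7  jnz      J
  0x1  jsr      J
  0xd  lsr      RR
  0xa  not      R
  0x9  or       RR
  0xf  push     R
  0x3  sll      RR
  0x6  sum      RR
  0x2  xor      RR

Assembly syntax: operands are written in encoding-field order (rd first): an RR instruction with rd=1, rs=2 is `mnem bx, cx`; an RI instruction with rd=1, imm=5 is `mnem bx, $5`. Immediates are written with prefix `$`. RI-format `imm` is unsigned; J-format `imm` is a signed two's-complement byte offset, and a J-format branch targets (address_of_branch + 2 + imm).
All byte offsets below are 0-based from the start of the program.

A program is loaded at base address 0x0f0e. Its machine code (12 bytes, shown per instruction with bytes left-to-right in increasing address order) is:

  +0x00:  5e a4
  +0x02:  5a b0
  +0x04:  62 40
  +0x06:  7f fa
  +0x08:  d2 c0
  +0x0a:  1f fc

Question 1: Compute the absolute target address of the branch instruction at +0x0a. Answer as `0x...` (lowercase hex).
off 0x0a: read 1f fc as big → 0x1ffc
  opcode bits[15:12]=0x1: jsr/J
  imm: (w>>0)&0xfff=0xffc (s12→-4) → $-4
  target = base 0x0f0e + off 0x0a + 2 + imm -4 = 0x0f16

0x0f16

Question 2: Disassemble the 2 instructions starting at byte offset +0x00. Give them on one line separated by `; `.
adi sp, $164; adi di, $176

+0x00: 5e a4 ⇒ word 0x5ea4 (big)
  opcode bits[15:12]=0x5: adi/RI
  [11:9] rd=7 = sp
  [8:0] imm=164 = $164
+0x02: 5a b0 ⇒ word 0x5ab0 (big)
  opcode bits[15:12]=0x5: adi/RI
  [11:9] rd=5 = di
  [8:0] imm=176 = $176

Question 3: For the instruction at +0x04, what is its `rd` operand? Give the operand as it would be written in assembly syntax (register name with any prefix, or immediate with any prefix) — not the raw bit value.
[04] 62 40 → 0x6240
  op=0x6240>>12=0x6 ⇒ sum (RR)
  rd: (w>>9)&0x7=0x1 → bx
  rs: (w>>6)&0x7=0x1 → bx

bx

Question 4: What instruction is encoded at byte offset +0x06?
@+06  big-endian(7f fa) = 0x7ffa
  op=0x7ffa>>12=0x7 ⇒ jnz (J)
  [11:0] imm=4090 (s12→-6) = $-6

jnz $-6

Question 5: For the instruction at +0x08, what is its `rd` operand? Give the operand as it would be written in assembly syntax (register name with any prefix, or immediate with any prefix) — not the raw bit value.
[08] d2 c0 → 0xd2c0
  op=0xd2c0>>12=0xd ⇒ lsr (RR)
  [11:9] rd=1 = bx
  [8:6] rs=3 = dx

bx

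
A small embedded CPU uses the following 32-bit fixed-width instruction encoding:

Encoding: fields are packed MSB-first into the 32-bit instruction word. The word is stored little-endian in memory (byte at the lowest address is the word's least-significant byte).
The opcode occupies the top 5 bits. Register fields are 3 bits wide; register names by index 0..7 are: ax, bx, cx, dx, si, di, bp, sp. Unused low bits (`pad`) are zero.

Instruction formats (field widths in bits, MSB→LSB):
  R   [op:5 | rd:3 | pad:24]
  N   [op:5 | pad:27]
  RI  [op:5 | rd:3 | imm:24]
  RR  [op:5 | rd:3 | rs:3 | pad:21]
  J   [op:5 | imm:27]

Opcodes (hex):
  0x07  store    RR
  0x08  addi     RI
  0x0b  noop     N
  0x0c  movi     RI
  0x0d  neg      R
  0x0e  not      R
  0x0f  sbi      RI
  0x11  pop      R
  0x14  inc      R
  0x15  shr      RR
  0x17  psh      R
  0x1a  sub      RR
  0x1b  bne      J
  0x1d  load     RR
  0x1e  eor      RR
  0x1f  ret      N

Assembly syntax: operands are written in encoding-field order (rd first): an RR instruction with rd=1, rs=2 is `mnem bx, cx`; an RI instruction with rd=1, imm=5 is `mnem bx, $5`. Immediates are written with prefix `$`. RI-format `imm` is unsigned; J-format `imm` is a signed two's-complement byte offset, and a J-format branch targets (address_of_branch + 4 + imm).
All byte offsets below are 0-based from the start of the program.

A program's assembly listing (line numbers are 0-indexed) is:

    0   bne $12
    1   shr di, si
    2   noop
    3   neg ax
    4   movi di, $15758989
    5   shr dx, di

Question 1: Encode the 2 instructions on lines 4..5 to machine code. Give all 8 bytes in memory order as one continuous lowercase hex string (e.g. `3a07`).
line 4 (movi): pack op=0xc:5|rd=5:3|imm=15758989:24 = 0x65f0768d; little→ 8d 76 f0 65
line 5 (shr): pack op=0x15:5|rd=3:3|rs=5:3|pad=0:21 = 0xaba00000; little→ 00 00 a0 ab

8d76f0650000a0ab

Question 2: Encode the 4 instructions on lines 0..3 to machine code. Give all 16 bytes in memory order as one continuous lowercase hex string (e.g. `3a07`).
0c0000d8000080ad0000005800000068

0. bne fields op=0x1b:5|imm=12:27 → word d800000ch → 0c 00 00 d8
1. shr fields op=0x15:5|rd=5:3|rs=4:3|pad=0:21 → word ad800000h → 00 00 80 ad
2. noop fields op=0xb:5|pad=0:27 → word 58000000h → 00 00 00 58
3. neg fields op=0xd:5|rd=0:3|pad=0:24 → word 68000000h → 00 00 00 68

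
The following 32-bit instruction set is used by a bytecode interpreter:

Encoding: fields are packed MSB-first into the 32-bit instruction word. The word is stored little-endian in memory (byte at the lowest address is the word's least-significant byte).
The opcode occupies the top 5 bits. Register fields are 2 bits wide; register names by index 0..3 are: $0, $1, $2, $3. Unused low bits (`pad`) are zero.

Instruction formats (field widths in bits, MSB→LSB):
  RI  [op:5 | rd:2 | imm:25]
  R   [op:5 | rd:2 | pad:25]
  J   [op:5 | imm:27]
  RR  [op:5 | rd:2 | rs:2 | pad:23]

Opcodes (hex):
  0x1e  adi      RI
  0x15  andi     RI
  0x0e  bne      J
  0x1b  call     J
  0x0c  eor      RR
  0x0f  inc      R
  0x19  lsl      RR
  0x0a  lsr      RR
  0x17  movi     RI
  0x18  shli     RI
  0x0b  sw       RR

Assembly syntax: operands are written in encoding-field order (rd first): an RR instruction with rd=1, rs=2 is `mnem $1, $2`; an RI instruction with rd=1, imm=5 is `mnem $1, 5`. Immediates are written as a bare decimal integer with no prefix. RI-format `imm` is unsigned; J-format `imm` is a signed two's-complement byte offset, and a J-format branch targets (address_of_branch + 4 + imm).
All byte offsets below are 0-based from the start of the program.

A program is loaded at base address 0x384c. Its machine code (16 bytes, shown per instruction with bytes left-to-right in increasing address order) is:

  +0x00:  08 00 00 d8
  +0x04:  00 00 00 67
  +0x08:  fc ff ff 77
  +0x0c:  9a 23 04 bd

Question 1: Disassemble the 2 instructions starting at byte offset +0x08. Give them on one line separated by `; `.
off 0x08: read fc ff ff 77 as little → 0x77fffffc
  top 5b → 0xe → bne [J]
  imm: (w>>0)&0x7ffffff=0x7fffffc (s27→-4) → -4
off 0x0c: read 9a 23 04 bd as little → 0xbd04239a
  top 5b → 0x17 → movi [RI]
  rd: (w>>25)&0x3=0x2 → $2
  imm: (w>>0)&0x1ffffff=0x104239a → 17048474

bne -4; movi $2, 17048474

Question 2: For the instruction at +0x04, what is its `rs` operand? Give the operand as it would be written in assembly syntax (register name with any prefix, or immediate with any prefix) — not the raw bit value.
@+04  little-endian(00 00 00 67) = 0x67000000
  top 5b → 0xc → eor [RR]
  [26:25] rd=3 = $3
  [24:23] rs=2 = $2

$2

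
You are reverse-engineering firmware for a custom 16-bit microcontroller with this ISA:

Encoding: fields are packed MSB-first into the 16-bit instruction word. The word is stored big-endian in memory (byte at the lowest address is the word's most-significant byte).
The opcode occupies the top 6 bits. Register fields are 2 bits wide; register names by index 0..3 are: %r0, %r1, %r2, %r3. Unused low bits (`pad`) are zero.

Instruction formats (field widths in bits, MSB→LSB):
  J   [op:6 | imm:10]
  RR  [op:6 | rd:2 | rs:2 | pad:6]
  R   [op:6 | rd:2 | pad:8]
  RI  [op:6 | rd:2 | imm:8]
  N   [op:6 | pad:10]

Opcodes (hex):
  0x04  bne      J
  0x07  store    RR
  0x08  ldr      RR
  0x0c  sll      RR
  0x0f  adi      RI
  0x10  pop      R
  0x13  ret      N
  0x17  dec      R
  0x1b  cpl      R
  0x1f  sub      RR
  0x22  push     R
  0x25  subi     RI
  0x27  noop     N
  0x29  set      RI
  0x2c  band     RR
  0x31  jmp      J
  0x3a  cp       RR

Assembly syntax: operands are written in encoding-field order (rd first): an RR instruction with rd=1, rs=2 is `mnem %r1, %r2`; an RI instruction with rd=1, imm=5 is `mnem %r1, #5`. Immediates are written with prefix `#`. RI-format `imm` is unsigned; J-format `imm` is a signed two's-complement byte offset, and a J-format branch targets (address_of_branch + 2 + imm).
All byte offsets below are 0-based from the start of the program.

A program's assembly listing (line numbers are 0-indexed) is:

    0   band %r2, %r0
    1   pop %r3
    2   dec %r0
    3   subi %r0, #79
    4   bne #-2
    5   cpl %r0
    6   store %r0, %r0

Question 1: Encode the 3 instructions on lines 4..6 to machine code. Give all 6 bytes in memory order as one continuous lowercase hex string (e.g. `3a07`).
4. bne fields op=0x4:6|imm=-2:10 → word 13feh → 13 fe
5. cpl fields op=0x1b:6|rd=0:2|pad=0:8 → word 6c00h → 6c 00
6. store fields op=0x7:6|rd=0:2|rs=0:2|pad=0:6 → word 1c00h → 1c 00

13fe6c001c00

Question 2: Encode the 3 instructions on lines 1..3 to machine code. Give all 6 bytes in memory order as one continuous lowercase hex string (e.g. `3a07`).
1. pop fields op=0x10:6|rd=3:2|pad=0:8 → word 4300h → 43 00
2. dec fields op=0x17:6|rd=0:2|pad=0:8 → word 5c00h → 5c 00
3. subi fields op=0x25:6|rd=0:2|imm=79:8 → word 944fh → 94 4f

43005c00944f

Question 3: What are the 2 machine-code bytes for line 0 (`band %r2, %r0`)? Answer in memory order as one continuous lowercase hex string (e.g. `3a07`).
b200

0. band fields op=0x2c:6|rd=2:2|rs=0:2|pad=0:6 → word b200h → b2 00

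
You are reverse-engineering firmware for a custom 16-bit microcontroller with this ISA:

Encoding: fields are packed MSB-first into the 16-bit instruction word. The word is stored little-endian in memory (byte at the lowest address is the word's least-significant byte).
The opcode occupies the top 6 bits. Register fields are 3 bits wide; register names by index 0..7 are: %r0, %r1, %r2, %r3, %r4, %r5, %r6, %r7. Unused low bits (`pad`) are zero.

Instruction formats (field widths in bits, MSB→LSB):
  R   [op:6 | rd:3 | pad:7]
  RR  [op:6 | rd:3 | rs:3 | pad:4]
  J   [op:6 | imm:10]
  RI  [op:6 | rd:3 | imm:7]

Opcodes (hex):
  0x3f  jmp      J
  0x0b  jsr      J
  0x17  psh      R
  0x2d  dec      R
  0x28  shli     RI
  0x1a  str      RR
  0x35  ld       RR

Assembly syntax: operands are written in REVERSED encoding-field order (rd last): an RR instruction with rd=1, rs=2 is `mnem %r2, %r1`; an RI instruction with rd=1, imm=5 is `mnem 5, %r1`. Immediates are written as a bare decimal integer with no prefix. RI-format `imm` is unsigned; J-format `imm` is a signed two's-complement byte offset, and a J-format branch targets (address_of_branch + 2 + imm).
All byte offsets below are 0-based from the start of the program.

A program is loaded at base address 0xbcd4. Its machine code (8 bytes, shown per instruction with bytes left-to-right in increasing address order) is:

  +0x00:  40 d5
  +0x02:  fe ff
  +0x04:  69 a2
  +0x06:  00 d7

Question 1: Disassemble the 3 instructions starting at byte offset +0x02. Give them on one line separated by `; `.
jmp -2; shli 105, %r4; ld %r0, %r6

[02] fe ff → 0xfffe
  op=0xfffe>>10=0x3f ⇒ jmp (J)
  imm: (w>>0)&0x3ff=0x3fe (s10→-2) → -2
[04] 69 a2 → 0xa269
  op=0xa269>>10=0x28 ⇒ shli (RI)
  rd: (w>>7)&0x7=0x4 → %r4
  imm: (w>>0)&0x7f=0x69 → 105
[06] 00 d7 → 0xd700
  op=0xd700>>10=0x35 ⇒ ld (RR)
  rd: (w>>7)&0x7=0x6 → %r6
  rs: (w>>4)&0x7=0x0 → %r0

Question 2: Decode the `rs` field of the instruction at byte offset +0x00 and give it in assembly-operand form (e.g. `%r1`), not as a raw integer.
%r4

off 0x00: read 40 d5 as little → 0xd540
  opcode bits[15:10]=0x35: ld/RR
  [9:7] rd=2 = %r2
  [6:4] rs=4 = %r4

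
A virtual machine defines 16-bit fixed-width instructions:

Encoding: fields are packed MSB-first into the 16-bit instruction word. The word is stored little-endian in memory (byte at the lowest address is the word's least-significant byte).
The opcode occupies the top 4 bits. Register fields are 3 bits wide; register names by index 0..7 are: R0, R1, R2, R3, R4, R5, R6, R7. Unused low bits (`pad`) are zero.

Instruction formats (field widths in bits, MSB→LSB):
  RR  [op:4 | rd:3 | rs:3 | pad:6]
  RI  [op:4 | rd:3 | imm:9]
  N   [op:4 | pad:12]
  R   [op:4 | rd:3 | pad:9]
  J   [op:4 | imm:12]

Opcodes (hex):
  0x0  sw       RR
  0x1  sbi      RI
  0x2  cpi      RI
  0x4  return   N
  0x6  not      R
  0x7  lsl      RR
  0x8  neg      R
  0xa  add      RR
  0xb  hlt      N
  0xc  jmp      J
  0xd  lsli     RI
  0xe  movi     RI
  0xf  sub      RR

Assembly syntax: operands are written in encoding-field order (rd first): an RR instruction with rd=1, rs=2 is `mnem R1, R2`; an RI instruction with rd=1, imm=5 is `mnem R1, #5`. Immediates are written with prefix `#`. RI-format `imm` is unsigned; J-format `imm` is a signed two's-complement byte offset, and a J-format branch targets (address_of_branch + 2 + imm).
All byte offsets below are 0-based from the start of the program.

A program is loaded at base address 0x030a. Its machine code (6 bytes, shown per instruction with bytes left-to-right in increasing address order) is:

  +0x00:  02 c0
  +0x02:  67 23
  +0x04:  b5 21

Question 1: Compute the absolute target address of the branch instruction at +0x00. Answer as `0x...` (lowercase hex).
0x030e

off 0x00: read 02 c0 as little → 0xc002
  opcode bits[15:12]=0xc: jmp/J
  imm: (w>>0)&0xfff=0x2 → #2
  target = base 0x030a + off 0x00 + 2 + imm 2 = 0x030e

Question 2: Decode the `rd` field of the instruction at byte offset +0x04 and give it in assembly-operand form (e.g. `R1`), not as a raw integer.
+0x04: b5 21 ⇒ word 0x21b5 (little)
  op=0x21b5>>12=0x2 ⇒ cpi (RI)
  [11:9] rd=0 = R0
  [8:0] imm=437 = #437

R0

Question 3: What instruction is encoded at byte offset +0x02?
cpi R1, #359

[02] 67 23 → 0x2367
  op=0x2367>>12=0x2 ⇒ cpi (RI)
  rd@[11:9]=0x1 ⇒ R1
  imm@[8:0]=0x167 ⇒ #359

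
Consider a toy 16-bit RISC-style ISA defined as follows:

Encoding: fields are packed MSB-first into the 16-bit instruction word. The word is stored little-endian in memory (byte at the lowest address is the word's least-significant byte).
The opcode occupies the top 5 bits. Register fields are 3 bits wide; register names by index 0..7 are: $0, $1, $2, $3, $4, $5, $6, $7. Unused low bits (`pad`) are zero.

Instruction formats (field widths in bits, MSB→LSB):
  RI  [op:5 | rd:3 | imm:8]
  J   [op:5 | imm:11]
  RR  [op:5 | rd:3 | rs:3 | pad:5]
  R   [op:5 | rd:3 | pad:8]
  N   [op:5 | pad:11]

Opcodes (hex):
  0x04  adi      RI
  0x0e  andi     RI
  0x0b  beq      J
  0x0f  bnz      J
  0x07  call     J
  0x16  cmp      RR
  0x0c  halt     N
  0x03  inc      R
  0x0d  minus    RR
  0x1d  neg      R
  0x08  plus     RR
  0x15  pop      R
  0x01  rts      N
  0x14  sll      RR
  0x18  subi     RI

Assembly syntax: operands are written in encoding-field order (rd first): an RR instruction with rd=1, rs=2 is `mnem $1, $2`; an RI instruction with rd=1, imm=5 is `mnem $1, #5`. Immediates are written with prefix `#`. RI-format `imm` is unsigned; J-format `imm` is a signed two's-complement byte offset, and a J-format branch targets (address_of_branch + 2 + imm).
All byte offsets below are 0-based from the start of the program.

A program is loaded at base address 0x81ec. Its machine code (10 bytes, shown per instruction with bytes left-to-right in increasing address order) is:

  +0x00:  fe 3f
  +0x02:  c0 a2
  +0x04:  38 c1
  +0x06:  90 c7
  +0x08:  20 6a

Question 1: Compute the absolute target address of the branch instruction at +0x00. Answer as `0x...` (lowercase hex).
0x81ec

[00] fe 3f → 0x3ffe
  top 5b → 0x7 → call [J]
  imm: (w>>0)&0x7ff=0x7fe (s11→-2) → #-2
  target = base 0x81ec + off 0x00 + 2 + imm -2 = 0x81ec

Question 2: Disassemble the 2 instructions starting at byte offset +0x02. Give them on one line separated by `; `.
sll $2, $6; subi $1, #56

@+02  little-endian(c0 a2) = 0xa2c0
  op=0xa2c0>>11=0x14 ⇒ sll (RR)
  rd@[10:8]=0x2 ⇒ $2
  rs@[7:5]=0x6 ⇒ $6
@+04  little-endian(38 c1) = 0xc138
  op=0xc138>>11=0x18 ⇒ subi (RI)
  rd@[10:8]=0x1 ⇒ $1
  imm@[7:0]=0x38 ⇒ #56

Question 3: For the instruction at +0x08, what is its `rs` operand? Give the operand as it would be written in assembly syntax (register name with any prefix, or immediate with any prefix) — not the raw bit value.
$1

off 0x08: read 20 6a as little → 0x6a20
  top 5b → 0xd → minus [RR]
  rd@[10:8]=0x2 ⇒ $2
  rs@[7:5]=0x1 ⇒ $1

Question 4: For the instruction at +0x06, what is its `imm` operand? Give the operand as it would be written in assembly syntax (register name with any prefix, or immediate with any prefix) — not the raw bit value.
+0x06: 90 c7 ⇒ word 0xc790 (little)
  top 5b → 0x18 → subi [RI]
  [10:8] rd=7 = $7
  [7:0] imm=144 = #144

#144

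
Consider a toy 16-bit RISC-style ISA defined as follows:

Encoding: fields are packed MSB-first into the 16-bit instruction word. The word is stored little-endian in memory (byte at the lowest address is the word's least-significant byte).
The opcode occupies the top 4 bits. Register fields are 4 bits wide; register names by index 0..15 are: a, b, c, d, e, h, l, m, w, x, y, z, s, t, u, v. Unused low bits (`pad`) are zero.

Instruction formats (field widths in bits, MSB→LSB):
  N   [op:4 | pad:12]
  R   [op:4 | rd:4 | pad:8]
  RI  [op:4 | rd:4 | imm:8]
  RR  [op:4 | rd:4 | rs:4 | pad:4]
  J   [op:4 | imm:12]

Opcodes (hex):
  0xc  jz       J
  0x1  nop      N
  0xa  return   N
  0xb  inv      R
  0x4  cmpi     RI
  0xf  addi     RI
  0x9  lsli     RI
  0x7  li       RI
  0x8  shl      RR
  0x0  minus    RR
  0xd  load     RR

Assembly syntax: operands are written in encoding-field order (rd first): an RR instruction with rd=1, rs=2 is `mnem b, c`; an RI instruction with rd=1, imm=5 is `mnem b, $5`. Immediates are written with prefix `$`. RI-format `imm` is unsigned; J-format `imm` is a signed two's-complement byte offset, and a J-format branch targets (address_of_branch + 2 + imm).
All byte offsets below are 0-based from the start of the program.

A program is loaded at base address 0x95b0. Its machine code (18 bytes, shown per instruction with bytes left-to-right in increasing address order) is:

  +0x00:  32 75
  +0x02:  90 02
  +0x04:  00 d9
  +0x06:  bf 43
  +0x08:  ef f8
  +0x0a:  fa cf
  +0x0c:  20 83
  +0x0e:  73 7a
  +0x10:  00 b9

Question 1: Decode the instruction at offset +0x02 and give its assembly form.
+0x02: 90 02 ⇒ word 0x0290 (little)
  op=0x0290>>12=0x0 ⇒ minus (RR)
  [11:8] rd=2 = c
  [7:4] rs=9 = x

minus c, x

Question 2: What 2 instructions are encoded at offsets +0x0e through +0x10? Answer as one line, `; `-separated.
[0e] 73 7a → 0x7a73
  opcode bits[15:12]=0x7: li/RI
  rd@[11:8]=0xa ⇒ y
  imm@[7:0]=0x73 ⇒ $115
[10] 00 b9 → 0xb900
  opcode bits[15:12]=0xb: inv/R
  rd@[11:8]=0x9 ⇒ x

li y, $115; inv x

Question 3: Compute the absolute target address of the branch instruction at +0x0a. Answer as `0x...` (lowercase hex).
0x95b6

+0x0a: fa cf ⇒ word 0xcffa (little)
  opcode bits[15:12]=0xc: jz/J
  imm: (w>>0)&0xfff=0xffa (s12→-6) → $-6
  target = base 0x95b0 + off 0x0a + 2 + imm -6 = 0x95b6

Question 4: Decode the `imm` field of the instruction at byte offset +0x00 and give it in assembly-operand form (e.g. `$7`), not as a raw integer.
$50

off 0x00: read 32 75 as little → 0x7532
  opcode bits[15:12]=0x7: li/RI
  rd@[11:8]=0x5 ⇒ h
  imm@[7:0]=0x32 ⇒ $50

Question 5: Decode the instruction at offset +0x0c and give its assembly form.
@+0c  little-endian(20 83) = 0x8320
  op=0x8320>>12=0x8 ⇒ shl (RR)
  [11:8] rd=3 = d
  [7:4] rs=2 = c

shl d, c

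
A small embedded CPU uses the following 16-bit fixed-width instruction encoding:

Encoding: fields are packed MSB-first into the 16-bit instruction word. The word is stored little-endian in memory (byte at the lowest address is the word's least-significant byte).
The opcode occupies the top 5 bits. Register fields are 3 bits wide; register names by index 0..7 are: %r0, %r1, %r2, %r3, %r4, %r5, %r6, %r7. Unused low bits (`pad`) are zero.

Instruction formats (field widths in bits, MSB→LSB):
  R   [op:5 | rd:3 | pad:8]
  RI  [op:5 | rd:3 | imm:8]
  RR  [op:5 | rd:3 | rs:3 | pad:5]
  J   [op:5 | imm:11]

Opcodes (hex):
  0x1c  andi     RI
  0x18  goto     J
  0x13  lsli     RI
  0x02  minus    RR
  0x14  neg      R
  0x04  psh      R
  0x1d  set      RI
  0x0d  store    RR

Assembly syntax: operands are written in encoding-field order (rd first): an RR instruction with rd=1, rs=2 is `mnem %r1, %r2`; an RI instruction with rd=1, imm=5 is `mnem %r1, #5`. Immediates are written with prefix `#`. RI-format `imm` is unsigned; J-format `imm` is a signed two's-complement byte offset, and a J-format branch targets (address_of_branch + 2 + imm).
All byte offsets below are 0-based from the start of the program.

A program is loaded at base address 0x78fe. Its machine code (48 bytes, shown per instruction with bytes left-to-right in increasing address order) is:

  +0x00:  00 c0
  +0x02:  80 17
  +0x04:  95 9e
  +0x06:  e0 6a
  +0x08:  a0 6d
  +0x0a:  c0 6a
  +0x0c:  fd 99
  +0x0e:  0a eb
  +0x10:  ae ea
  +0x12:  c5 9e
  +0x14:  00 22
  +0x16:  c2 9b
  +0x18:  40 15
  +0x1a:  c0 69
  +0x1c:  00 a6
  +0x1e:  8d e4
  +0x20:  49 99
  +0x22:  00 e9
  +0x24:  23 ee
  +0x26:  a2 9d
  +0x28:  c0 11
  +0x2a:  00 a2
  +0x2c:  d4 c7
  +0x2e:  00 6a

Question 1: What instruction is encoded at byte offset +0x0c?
@+0c  little-endian(fd 99) = 0x99fd
  op=0x99fd>>11=0x13 ⇒ lsli (RI)
  rd@[10:8]=0x1 ⇒ %r1
  imm@[7:0]=0xfd ⇒ #253

lsli %r1, #253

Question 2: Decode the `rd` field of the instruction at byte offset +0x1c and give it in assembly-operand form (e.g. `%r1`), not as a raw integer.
@+1c  little-endian(00 a6) = 0xa600
  op=0xa600>>11=0x14 ⇒ neg (R)
  [10:8] rd=6 = %r6

%r6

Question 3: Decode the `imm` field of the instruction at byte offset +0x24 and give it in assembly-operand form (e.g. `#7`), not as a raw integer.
off 0x24: read 23 ee as little → 0xee23
  opcode bits[15:11]=0x1d: set/RI
  rd@[10:8]=0x6 ⇒ %r6
  imm@[7:0]=0x23 ⇒ #35

#35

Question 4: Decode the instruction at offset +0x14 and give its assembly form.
off 0x14: read 00 22 as little → 0x2200
  opcode bits[15:11]=0x4: psh/R
  rd: (w>>8)&0x7=0x2 → %r2

psh %r2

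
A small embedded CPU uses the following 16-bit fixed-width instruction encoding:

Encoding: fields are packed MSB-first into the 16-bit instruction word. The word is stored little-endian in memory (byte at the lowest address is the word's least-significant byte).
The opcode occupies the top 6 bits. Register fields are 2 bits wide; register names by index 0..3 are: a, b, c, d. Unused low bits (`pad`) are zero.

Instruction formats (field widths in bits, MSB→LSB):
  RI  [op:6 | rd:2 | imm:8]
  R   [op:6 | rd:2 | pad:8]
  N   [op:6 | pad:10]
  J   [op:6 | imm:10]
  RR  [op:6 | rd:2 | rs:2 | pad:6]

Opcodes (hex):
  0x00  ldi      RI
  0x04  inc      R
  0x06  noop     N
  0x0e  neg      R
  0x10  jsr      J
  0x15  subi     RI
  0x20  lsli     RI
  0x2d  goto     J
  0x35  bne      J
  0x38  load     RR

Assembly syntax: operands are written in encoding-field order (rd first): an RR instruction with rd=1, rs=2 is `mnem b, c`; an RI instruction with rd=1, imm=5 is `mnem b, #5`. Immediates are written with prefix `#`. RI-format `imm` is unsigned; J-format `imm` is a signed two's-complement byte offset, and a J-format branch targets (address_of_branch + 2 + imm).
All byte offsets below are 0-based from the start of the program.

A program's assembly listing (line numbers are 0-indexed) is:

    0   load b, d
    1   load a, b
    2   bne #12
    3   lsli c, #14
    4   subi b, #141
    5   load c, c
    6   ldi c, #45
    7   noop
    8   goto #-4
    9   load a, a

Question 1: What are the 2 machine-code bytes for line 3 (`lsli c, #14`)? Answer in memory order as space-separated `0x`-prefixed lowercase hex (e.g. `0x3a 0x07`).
L3: lsli op=0x20:6|rd=2:2|imm=14:8 ⇒ 0x820e ⇒ little 0e 82

0x0e 0x82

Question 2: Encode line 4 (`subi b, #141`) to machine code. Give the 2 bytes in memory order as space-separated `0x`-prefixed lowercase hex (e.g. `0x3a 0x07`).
line 4 (subi): pack op=0x15:6|rd=1:2|imm=141:8 = 0x558d; little→ 8d 55

0x8d 0x55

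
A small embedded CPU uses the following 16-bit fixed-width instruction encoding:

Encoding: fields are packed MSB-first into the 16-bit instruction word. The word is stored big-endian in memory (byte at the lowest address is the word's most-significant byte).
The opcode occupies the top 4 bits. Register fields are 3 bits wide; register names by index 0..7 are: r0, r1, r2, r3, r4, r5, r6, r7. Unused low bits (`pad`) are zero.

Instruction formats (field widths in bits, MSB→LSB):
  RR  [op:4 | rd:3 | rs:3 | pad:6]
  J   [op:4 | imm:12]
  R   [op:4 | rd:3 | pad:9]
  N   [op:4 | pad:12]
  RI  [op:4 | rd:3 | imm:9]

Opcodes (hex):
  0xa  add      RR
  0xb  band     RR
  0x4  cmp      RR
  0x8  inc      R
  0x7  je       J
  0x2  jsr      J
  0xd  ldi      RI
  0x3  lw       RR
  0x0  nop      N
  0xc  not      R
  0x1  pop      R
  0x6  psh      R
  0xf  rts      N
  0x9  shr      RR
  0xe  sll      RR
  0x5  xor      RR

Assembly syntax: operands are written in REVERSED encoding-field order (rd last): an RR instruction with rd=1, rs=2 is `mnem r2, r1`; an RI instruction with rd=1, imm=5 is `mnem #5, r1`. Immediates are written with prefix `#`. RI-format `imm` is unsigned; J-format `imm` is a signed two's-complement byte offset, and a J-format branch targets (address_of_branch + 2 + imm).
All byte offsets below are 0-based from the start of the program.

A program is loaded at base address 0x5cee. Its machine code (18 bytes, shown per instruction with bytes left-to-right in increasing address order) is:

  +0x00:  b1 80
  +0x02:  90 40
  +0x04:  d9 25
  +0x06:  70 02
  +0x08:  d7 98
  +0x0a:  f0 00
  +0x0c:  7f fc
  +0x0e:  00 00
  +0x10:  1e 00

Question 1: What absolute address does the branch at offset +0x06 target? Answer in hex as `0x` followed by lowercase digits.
[06] 70 02 → 0x7002
  op=0x7002>>12=0x7 ⇒ je (J)
  imm: (w>>0)&0xfff=0x2 → #2
  target = base 0x5cee + off 0x06 + 2 + imm 2 = 0x5cf8

0x5cf8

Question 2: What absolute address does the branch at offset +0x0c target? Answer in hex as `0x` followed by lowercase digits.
0x5cf8

+0x0c: 7f fc ⇒ word 0x7ffc (big)
  op=0x7ffc>>12=0x7 ⇒ je (J)
  imm: (w>>0)&0xfff=0xffc (s12→-4) → #-4
  target = base 0x5cee + off 0x0c + 2 + imm -4 = 0x5cf8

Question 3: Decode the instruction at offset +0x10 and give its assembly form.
[10] 1e 00 → 0x1e00
  top 4b → 0x1 → pop [R]
  rd@[11:9]=0x7 ⇒ r7

pop r7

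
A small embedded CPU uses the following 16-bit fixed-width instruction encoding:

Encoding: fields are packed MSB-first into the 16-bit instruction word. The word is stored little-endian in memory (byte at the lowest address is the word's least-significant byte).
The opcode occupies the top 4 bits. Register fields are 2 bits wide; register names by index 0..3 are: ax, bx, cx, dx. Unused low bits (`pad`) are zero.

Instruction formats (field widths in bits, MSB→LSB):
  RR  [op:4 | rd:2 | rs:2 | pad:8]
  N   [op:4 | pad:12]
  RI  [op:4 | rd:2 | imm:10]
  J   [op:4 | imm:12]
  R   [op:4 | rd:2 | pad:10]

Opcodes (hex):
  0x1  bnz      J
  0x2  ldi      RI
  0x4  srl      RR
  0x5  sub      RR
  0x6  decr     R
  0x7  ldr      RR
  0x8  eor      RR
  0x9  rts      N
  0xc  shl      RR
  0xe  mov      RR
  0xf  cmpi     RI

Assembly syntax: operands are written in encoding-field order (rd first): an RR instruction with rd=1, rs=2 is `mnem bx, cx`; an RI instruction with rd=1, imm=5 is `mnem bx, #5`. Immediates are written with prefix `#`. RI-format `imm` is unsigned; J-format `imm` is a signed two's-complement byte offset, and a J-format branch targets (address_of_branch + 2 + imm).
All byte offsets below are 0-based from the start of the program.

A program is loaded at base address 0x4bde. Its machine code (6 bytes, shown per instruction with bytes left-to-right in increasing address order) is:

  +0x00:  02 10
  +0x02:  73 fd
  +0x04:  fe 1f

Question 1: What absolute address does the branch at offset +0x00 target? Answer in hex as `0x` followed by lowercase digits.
+0x00: 02 10 ⇒ word 0x1002 (little)
  opcode bits[15:12]=0x1: bnz/J
  imm: (w>>0)&0xfff=0x2 → #2
  target = base 0x4bde + off 0x00 + 2 + imm 2 = 0x4be2

0x4be2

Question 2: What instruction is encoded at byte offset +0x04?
bnz #-2

@+04  little-endian(fe 1f) = 0x1ffe
  op=0x1ffe>>12=0x1 ⇒ bnz (J)
  [11:0] imm=4094 (s12→-2) = #-2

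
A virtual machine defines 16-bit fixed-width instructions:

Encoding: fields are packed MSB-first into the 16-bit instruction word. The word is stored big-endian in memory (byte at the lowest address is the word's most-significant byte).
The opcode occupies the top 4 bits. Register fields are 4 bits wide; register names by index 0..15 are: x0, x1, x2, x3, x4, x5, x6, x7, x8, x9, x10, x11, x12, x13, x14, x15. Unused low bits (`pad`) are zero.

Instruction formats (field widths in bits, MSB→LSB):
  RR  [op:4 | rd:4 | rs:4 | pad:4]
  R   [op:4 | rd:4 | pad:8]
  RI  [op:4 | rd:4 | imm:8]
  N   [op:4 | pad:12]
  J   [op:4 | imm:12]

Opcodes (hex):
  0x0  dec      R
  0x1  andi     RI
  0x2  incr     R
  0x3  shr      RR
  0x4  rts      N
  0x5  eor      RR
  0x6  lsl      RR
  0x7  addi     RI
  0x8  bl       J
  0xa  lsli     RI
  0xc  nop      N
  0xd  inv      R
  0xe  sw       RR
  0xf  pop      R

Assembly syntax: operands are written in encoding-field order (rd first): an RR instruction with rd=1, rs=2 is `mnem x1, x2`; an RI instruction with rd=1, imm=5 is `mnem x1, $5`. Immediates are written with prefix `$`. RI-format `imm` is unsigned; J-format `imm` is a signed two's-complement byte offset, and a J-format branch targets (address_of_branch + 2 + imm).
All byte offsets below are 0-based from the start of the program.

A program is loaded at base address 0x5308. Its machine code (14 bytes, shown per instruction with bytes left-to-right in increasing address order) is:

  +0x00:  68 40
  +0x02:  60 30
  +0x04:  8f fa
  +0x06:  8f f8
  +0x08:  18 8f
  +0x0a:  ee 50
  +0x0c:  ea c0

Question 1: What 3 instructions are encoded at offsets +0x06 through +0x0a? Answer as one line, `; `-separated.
+0x06: 8f f8 ⇒ word 0x8ff8 (big)
  op=0x8ff8>>12=0x8 ⇒ bl (J)
  imm: (w>>0)&0xfff=0xff8 (s12→-8) → $-8
+0x08: 18 8f ⇒ word 0x188f (big)
  op=0x188f>>12=0x1 ⇒ andi (RI)
  rd: (w>>8)&0xf=0x8 → x8
  imm: (w>>0)&0xff=0x8f → $143
+0x0a: ee 50 ⇒ word 0xee50 (big)
  op=0xee50>>12=0xe ⇒ sw (RR)
  rd: (w>>8)&0xf=0xe → x14
  rs: (w>>4)&0xf=0x5 → x5

bl $-8; andi x8, $143; sw x14, x5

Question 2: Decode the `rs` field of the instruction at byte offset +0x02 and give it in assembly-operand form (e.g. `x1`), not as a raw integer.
@+02  big-endian(60 30) = 0x6030
  opcode bits[15:12]=0x6: lsl/RR
  rd@[11:8]=0x0 ⇒ x0
  rs@[7:4]=0x3 ⇒ x3

x3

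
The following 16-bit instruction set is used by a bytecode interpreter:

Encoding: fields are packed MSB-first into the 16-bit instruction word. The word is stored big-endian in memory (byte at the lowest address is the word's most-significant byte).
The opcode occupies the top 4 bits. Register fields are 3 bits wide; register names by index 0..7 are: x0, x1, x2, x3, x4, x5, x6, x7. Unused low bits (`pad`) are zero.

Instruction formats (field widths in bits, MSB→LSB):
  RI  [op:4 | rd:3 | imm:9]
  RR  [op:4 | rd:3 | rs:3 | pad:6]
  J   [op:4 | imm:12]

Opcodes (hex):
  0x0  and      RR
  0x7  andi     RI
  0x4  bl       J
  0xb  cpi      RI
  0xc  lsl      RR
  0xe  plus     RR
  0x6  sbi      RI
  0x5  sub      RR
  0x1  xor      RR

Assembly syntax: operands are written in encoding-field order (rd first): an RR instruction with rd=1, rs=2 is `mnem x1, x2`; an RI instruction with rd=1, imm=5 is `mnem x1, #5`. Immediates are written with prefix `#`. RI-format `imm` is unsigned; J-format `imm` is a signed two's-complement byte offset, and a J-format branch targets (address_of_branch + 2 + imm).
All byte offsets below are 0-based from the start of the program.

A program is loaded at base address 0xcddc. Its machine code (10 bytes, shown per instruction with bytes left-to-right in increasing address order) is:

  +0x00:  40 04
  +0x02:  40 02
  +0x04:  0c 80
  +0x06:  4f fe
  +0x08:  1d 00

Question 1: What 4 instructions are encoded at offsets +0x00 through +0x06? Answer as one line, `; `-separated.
bl #4; bl #2; and x6, x2; bl #-2

off 0x00: read 40 04 as big → 0x4004
  op=0x4004>>12=0x4 ⇒ bl (J)
  [11:0] imm=4 = #4
off 0x02: read 40 02 as big → 0x4002
  op=0x4002>>12=0x4 ⇒ bl (J)
  [11:0] imm=2 = #2
off 0x04: read 0c 80 as big → 0x0c80
  op=0x0c80>>12=0x0 ⇒ and (RR)
  [11:9] rd=6 = x6
  [8:6] rs=2 = x2
off 0x06: read 4f fe as big → 0x4ffe
  op=0x4ffe>>12=0x4 ⇒ bl (J)
  [11:0] imm=4094 (s12→-2) = #-2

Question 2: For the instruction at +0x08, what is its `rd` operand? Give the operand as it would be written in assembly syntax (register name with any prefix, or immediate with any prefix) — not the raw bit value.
x6

off 0x08: read 1d 00 as big → 0x1d00
  top 4b → 0x1 → xor [RR]
  rd@[11:9]=0x6 ⇒ x6
  rs@[8:6]=0x4 ⇒ x4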